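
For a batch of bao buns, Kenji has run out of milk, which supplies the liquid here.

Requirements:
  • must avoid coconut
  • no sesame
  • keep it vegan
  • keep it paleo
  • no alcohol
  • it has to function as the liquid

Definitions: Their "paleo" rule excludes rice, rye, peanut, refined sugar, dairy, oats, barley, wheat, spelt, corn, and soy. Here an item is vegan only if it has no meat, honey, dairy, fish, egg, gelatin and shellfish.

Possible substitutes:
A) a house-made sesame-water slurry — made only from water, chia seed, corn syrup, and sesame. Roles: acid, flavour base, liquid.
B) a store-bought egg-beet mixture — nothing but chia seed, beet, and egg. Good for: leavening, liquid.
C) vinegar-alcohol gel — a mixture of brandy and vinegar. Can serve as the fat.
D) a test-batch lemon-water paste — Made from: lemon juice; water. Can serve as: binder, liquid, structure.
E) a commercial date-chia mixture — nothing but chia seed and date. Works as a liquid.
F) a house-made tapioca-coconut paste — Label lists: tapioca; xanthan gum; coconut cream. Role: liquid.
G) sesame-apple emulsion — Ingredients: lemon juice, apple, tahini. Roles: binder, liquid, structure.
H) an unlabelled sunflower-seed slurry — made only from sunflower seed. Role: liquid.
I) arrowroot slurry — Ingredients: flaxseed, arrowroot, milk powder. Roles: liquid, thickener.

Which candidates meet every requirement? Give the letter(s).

A: has corn syrup, so not paleo; has sesame, so not sesame-free — out
B: has egg, so not vegan — reject
C: not usable as a liquid; has brandy, so not alcohol-free — out
D: only lemon juice and water; none excluded — valid
E: no sesame, paleo — OK
F: has coconut cream, so not coconut-free — out
G: has tahini, so not sesame-free — no
H: only sunflower seed; none excluded — OK
I: has milk powder, so not paleo; has milk powder, so not vegan — no

D, E, H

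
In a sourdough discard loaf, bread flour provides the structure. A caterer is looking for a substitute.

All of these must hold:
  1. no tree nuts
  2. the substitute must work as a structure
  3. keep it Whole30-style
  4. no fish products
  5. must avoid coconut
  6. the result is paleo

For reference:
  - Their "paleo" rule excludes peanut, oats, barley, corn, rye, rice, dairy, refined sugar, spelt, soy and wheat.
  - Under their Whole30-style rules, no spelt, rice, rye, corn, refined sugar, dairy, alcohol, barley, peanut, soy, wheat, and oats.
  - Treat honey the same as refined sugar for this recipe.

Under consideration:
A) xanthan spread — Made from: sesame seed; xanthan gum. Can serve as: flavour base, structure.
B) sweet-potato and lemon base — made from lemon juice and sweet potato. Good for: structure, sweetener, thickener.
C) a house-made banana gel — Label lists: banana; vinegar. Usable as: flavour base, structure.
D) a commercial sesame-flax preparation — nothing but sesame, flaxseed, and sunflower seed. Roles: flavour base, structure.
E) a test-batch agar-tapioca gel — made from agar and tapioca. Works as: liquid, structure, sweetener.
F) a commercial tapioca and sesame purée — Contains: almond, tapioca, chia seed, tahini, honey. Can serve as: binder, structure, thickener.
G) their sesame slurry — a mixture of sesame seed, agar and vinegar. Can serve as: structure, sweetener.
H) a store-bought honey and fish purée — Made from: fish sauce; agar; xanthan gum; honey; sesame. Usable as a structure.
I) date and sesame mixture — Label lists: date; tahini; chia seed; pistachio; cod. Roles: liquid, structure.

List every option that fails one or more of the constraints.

A: only sesame seed and xanthan gum; none excluded — OK
B: only sweet potato and lemon juice; none excluded — valid
C: no coconut, Whole30-style — valid
D: works as a structure, Whole30-style, no tree nuts — OK
E: Whole30-style, no tree nuts — valid
F: has honey, so not paleo; has honey, so not Whole30-style (and 1 more) — reject
G: all constraints satisfied — OK
H: has honey, so not paleo; has honey, so not Whole30-style (and 1 more) — out
I: has cod, so not fish-free; has pistachio, so not tree-nut-free — no

F, H, I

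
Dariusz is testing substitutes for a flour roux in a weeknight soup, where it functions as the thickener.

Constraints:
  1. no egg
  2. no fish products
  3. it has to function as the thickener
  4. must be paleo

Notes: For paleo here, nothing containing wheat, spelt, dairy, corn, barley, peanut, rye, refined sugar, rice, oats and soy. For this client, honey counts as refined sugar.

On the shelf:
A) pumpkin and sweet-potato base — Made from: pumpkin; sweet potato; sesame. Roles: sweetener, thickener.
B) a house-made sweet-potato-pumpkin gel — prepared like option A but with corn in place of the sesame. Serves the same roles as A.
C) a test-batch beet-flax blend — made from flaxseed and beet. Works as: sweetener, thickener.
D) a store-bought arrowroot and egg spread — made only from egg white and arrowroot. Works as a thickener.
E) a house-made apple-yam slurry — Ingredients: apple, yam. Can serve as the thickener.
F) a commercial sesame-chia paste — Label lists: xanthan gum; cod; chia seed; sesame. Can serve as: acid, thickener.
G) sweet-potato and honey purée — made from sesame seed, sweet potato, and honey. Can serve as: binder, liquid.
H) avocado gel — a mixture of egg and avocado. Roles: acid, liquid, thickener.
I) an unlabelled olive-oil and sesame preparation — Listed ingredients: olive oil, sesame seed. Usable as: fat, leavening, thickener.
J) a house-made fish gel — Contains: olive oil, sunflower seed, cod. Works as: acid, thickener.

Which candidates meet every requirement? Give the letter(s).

A, C, E, I

A: nothing on the exclusion list — keep
B: has corn, so not paleo — out
C: only flaxseed and beet; none excluded — OK
D: has egg white, so not egg-free — no
E: works as a thickener, no egg, paleo — keep
F: has cod, so not fish-free — no
G: not usable as a thickener; has honey, so not paleo — no
H: has egg, so not egg-free — out
I: no fish, no egg — OK
J: has cod, so not fish-free — out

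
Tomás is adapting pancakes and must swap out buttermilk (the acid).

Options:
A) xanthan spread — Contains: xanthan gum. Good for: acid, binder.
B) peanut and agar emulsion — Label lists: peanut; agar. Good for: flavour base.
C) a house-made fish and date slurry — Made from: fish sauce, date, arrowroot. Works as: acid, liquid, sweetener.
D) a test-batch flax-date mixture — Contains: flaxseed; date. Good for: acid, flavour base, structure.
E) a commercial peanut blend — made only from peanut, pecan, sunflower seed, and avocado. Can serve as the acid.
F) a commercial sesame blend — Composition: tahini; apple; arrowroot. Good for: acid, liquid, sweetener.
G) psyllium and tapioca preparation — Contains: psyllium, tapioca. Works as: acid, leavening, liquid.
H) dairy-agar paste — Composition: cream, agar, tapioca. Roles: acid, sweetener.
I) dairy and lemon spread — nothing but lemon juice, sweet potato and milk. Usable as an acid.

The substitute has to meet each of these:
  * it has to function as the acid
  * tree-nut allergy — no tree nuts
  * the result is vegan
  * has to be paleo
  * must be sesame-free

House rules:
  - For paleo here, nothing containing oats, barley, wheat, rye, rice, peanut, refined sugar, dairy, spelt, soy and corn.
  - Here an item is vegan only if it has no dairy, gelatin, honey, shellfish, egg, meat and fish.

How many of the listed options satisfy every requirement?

A: nothing on the exclusion list — OK
B: not usable as an acid; has peanut, so not paleo — reject
C: has fish sauce, so not vegan — reject
D: works as an acid, no tree nuts, no sesame — valid
E: has peanut, so not paleo; has pecan, so not tree-nut-free — reject
F: has tahini, so not sesame-free — reject
G: only psyllium and tapioca; none excluded — keep
H: has cream, so not paleo; has cream, so not vegan — reject
I: has milk, so not paleo; has milk, so not vegan — no

3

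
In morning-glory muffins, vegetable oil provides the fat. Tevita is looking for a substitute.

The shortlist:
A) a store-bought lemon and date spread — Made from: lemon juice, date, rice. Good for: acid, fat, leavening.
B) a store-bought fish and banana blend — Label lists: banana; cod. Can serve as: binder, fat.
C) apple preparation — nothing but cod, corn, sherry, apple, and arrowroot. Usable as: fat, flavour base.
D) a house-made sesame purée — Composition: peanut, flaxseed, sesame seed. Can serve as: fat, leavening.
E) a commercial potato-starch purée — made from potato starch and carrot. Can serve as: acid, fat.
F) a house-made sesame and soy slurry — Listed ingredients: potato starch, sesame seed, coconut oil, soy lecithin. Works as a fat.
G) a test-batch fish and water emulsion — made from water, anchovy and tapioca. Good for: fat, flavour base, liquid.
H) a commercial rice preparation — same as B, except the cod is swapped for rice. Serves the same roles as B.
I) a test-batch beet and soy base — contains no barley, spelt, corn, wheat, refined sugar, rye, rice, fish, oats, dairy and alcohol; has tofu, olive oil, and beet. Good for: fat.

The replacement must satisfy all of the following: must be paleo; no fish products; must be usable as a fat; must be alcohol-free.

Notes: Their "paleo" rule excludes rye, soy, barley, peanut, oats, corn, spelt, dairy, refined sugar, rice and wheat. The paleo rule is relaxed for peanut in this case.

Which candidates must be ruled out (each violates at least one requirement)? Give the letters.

A: has rice, so not paleo — reject
B: has cod, so not fish-free — reject
C: has corn, so not paleo; has cod, so not fish-free (and 1 more) — out
D: peanut is permitted under the paleo carve-out; nothing else excluded — keep
E: every rule checks out — valid
F: has soy lecithin, so not paleo — out
G: has anchovy, so not fish-free — no
H: has rice, so not paleo — out
I: has tofu, so not paleo — out

A, B, C, F, G, H, I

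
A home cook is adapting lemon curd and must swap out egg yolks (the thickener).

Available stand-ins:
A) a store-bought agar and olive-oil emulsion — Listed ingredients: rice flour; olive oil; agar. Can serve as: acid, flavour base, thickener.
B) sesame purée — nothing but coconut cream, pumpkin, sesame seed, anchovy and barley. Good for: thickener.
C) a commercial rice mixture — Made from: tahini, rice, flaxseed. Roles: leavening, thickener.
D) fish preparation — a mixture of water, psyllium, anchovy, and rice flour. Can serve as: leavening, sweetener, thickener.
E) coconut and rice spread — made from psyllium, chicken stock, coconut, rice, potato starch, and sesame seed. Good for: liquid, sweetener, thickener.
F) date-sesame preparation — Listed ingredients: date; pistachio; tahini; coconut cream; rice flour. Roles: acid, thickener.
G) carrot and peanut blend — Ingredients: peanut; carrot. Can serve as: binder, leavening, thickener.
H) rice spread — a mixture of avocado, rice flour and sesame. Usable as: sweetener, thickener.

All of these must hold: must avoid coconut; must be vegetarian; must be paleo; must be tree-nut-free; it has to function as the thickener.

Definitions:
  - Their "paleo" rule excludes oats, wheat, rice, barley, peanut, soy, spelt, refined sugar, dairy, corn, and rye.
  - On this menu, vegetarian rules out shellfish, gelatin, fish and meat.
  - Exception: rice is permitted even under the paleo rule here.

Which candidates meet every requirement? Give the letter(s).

A, C, H

A: rice is permitted under the paleo carve-out; nothing else excluded — OK
B: has barley, so not paleo; has anchovy, so not vegetarian (and 1 more) — out
C: rice is permitted under the paleo carve-out; nothing else excluded — OK
D: has anchovy, so not vegetarian — out
E: has chicken stock, so not vegetarian; has coconut, so not coconut-free — no
F: has coconut cream, so not coconut-free; has pistachio, so not tree-nut-free — out
G: has peanut, so not paleo — reject
H: rice is permitted under the paleo carve-out; nothing else excluded — keep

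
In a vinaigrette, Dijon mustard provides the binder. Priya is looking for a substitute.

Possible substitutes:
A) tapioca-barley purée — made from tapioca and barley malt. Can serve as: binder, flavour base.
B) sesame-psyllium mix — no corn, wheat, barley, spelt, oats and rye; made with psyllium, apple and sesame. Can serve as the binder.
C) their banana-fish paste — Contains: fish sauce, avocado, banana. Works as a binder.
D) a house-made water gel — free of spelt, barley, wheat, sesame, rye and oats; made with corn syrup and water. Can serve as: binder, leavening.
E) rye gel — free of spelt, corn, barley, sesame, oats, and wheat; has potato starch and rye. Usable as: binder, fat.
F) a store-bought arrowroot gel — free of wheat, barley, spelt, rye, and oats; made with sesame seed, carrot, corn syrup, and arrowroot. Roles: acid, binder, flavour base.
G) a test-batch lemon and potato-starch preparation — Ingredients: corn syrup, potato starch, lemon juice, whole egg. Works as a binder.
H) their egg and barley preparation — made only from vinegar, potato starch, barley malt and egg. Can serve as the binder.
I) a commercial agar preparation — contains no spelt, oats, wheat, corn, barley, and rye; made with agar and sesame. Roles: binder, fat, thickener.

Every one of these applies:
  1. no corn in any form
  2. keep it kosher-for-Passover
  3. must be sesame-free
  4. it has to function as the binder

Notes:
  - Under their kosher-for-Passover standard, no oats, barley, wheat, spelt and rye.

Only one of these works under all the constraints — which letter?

A: has barley malt, so not kosher-for-Passover — no
B: has sesame, so not sesame-free — out
C: every rule checks out — keep
D: has corn syrup, so not corn-free — no
E: has rye, so not kosher-for-Passover — reject
F: has sesame seed, so not sesame-free; has corn syrup, so not corn-free — no
G: has corn syrup, so not corn-free — out
H: has barley malt, so not kosher-for-Passover — reject
I: has sesame, so not sesame-free — no

C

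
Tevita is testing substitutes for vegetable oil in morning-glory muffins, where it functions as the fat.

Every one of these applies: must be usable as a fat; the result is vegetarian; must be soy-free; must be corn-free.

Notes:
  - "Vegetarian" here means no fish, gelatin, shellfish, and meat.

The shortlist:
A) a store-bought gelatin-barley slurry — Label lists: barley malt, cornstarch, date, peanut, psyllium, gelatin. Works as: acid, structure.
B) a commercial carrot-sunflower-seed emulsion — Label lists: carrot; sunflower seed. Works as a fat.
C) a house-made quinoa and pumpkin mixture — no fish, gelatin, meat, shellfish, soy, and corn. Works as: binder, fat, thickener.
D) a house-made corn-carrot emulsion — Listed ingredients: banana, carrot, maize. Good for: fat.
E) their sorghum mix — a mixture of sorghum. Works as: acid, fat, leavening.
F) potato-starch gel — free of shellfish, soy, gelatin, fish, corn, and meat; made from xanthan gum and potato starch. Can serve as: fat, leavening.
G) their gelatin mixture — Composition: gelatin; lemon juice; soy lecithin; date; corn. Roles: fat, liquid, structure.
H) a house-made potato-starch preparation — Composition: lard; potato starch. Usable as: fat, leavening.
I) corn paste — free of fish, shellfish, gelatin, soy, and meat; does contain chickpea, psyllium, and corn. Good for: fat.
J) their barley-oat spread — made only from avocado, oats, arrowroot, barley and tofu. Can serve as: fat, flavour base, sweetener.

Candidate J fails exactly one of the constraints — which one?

soy-free

usable as a fat: satisfied
vegetarian: satisfied
corn-free: satisfied
soy-free: has tofu — fails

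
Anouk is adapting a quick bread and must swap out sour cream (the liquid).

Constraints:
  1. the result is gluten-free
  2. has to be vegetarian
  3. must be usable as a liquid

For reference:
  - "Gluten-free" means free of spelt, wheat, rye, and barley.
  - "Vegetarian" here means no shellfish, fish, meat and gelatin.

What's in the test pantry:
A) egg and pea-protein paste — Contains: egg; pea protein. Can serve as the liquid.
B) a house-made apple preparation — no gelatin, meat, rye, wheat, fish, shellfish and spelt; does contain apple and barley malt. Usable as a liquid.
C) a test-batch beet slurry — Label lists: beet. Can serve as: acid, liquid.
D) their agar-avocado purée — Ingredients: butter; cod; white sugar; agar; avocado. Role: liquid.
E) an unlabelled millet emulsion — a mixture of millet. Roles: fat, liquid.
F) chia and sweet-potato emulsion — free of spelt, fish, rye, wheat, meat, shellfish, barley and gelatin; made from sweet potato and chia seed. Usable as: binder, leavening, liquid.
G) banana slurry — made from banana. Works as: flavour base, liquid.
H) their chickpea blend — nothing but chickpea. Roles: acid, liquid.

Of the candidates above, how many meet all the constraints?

A: gluten-free, vegetarian — keep
B: has barley malt, so not gluten-free — reject
C: nothing on the exclusion list — valid
D: has cod, so not vegetarian — out
E: works as a liquid, gluten-free, vegetarian — valid
F: all constraints satisfied — keep
G: all constraints satisfied — valid
H: all constraints satisfied — keep

6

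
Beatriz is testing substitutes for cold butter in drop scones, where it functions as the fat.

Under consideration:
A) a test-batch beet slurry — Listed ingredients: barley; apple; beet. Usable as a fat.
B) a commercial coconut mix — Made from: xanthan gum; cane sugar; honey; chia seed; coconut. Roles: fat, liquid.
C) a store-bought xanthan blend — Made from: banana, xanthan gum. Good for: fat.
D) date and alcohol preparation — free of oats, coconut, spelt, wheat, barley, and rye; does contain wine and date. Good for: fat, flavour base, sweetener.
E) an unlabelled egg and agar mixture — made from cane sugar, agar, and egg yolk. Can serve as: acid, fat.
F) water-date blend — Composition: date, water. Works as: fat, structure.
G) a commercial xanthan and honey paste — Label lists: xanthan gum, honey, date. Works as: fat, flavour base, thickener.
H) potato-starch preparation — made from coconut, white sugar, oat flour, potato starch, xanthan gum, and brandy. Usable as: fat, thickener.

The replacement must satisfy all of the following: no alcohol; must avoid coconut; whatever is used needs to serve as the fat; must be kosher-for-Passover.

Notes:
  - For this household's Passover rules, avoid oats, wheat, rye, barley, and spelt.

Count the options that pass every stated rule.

4

A: has barley, so not kosher-for-Passover — out
B: has coconut, so not coconut-free — out
C: no alcohol, no coconut — keep
D: has wine, so not alcohol-free — out
E: only egg yolk, cane sugar and agar; none excluded — valid
F: no coconut, no alcohol — OK
G: only honey, date, and xanthan gum; none excluded — OK
H: has oat flour, so not kosher-for-Passover; has coconut, so not coconut-free (and 1 more) — reject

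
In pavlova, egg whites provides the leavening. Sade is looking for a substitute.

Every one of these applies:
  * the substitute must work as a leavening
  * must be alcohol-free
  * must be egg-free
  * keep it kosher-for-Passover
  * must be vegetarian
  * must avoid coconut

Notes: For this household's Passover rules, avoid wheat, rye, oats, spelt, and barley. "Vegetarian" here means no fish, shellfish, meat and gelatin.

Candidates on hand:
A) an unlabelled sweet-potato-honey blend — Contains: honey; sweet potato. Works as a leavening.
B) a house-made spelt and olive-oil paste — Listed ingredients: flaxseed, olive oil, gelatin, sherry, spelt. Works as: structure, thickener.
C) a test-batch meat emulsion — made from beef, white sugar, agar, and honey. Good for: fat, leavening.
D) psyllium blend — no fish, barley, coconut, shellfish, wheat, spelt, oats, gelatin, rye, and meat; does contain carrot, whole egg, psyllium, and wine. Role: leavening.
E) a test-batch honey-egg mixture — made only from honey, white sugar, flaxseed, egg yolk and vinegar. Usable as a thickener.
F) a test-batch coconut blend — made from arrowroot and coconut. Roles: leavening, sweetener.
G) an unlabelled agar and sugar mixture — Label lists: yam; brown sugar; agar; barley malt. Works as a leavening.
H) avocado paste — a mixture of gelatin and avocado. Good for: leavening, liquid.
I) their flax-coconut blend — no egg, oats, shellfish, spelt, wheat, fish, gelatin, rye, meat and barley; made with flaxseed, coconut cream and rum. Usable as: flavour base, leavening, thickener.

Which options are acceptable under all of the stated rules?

A: only honey and sweet potato; none excluded — valid
B: not usable as a leavening; has spelt, so not kosher-for-Passover (and 2 more) — reject
C: has beef, so not vegetarian — no
D: has wine, so not alcohol-free; has whole egg, so not egg-free — reject
E: not usable as a leavening; has egg yolk, so not egg-free — out
F: has coconut, so not coconut-free — reject
G: has barley malt, so not kosher-for-Passover — no
H: has gelatin, so not vegetarian — no
I: has rum, so not alcohol-free; has coconut cream, so not coconut-free — no

A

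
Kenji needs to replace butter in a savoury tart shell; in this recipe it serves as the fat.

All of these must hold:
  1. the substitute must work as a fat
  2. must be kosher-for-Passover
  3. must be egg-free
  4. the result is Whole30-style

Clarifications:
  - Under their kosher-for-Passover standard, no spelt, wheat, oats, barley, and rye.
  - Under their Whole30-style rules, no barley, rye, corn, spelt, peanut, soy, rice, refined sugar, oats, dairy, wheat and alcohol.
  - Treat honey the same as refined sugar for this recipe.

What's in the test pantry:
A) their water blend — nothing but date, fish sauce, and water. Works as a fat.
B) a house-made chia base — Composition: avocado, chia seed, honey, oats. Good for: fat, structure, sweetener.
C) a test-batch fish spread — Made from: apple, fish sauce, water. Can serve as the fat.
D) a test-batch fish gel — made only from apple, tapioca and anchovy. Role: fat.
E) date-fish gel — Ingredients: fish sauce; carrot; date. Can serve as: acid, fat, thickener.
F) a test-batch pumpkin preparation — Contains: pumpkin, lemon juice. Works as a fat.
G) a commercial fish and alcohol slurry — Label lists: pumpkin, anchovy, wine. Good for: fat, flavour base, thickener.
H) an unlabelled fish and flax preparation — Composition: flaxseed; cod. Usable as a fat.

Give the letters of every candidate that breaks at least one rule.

A: only fish sauce, date, and water; none excluded — valid
B: has oats, so not kosher-for-Passover; has honey, so not Whole30-style — reject
C: all constraints satisfied — OK
D: kosher-for-Passover, Whole30-style — OK
E: only fish sauce, carrot, and date; none excluded — keep
F: only pumpkin and lemon juice; none excluded — valid
G: has wine, so not Whole30-style — no
H: only cod and flaxseed; none excluded — keep

B, G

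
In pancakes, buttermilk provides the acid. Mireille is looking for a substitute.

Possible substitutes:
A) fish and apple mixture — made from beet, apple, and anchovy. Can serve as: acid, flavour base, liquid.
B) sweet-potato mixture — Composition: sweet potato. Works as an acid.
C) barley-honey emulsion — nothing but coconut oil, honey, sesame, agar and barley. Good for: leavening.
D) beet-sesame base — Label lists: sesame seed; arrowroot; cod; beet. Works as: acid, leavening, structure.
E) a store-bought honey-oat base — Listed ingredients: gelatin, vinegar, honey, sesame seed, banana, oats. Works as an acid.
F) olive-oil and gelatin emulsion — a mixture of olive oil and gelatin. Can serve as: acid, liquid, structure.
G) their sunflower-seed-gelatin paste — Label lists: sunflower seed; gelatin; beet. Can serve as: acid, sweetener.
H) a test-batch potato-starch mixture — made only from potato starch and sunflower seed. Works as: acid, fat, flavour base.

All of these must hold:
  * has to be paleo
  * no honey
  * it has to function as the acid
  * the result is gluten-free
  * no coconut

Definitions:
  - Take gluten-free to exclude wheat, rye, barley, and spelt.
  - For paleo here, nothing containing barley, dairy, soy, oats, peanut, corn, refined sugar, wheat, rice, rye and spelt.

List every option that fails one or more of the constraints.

C, E

A: every rule checks out — valid
B: nothing on the exclusion list — OK
C: not usable as an acid; has barley, so not gluten-free (and 3 more) — out
D: cod and sesame seed etc. — none of it excluded — OK
E: has oats, so not paleo; has honey, so not honey-free — reject
F: every rule checks out — valid
G: only gelatin, sunflower seed and beet; none excluded — keep
H: only sunflower seed and potato starch; none excluded — OK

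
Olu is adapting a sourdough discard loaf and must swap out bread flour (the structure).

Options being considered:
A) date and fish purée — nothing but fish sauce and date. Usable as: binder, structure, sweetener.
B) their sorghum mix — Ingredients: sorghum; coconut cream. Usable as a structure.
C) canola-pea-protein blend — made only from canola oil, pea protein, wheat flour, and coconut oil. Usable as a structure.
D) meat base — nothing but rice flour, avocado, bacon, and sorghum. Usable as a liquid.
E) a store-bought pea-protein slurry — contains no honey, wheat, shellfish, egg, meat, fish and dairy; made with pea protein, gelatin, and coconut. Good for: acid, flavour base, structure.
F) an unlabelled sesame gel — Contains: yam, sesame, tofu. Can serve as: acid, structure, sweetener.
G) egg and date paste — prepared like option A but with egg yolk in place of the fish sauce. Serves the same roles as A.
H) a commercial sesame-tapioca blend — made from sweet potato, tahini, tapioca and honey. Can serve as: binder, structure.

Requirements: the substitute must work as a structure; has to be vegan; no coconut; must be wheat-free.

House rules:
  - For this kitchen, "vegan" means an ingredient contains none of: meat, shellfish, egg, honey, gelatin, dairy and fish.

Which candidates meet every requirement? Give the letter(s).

F

A: has fish sauce, so not vegan — out
B: has coconut cream, so not coconut-free — out
C: has coconut oil, so not coconut-free; has wheat flour, so not wheat-free — no
D: not usable as a structure; has bacon, so not vegan — reject
E: has gelatin, so not vegan; has coconut, so not coconut-free — out
F: works as a structure, no coconut, vegan — OK
G: has egg yolk, so not vegan — out
H: has honey, so not vegan — out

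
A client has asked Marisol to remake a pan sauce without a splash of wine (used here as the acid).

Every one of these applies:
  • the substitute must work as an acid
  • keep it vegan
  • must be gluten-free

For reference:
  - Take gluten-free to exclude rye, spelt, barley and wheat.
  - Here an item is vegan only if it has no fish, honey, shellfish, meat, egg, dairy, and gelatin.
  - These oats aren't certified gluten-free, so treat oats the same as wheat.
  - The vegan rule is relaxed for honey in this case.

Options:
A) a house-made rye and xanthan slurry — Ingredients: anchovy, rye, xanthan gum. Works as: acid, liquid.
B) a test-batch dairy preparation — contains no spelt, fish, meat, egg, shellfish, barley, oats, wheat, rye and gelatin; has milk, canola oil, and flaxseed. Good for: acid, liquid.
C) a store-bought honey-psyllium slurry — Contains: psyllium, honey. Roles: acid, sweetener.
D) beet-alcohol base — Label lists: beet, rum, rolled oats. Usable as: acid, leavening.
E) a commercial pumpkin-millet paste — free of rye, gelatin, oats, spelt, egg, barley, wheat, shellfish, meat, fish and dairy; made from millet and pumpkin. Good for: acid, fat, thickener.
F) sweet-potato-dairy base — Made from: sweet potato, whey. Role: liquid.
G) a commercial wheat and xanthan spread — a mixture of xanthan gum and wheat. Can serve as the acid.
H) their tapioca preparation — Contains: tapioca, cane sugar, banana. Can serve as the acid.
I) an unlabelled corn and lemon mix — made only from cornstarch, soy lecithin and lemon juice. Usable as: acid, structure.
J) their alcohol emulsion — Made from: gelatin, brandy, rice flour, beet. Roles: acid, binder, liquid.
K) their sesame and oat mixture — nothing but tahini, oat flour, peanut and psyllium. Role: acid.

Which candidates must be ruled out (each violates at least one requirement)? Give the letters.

A, B, D, F, G, J, K

A: has rye, so not gluten-free; has anchovy, so not vegan — no
B: has milk, so not vegan — reject
C: honey is permitted under the vegan carve-out; nothing else excluded — valid
D: has rolled oats, so not gluten-free — reject
E: all constraints satisfied — keep
F: not usable as an acid; has whey, so not vegan — out
G: has wheat, so not gluten-free — no
H: works as an acid, vegan, gluten-free — valid
I: vegan, gluten-free — valid
J: has gelatin, so not vegan — no
K: has oat flour, so not gluten-free — reject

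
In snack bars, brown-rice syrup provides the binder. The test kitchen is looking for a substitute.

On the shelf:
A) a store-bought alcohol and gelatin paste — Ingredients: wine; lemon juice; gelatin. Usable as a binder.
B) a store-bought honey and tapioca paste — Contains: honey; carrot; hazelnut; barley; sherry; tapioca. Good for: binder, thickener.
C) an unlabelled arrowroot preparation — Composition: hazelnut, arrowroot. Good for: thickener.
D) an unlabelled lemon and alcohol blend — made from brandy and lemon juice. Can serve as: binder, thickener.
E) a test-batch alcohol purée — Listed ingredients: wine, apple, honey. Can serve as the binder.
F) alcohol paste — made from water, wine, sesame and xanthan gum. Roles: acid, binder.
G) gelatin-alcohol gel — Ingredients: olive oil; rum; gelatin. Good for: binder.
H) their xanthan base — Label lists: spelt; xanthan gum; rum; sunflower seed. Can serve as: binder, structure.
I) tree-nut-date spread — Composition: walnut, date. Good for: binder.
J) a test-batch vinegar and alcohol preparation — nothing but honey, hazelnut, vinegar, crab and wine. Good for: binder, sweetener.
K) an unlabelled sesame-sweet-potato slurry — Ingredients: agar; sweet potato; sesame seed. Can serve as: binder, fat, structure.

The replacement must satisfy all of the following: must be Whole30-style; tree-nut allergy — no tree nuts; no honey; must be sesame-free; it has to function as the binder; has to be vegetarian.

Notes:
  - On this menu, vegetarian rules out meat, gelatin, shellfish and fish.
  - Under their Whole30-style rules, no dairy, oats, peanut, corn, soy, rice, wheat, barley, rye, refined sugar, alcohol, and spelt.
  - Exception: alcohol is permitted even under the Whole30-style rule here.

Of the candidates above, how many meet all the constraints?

1

A: has gelatin, so not vegetarian — reject
B: has barley, so not Whole30-style; has hazelnut, so not tree-nut-free (and 1 more) — out
C: not usable as a binder; has hazelnut, so not tree-nut-free — no
D: alcohol is permitted under the Whole30-style carve-out; nothing else excluded — OK
E: has honey, so not honey-free — out
F: has sesame, so not sesame-free — out
G: has gelatin, so not vegetarian — no
H: has spelt, so not Whole30-style — no
I: has walnut, so not tree-nut-free — no
J: has crab, so not vegetarian; has hazelnut, so not tree-nut-free (and 1 more) — reject
K: has sesame seed, so not sesame-free — out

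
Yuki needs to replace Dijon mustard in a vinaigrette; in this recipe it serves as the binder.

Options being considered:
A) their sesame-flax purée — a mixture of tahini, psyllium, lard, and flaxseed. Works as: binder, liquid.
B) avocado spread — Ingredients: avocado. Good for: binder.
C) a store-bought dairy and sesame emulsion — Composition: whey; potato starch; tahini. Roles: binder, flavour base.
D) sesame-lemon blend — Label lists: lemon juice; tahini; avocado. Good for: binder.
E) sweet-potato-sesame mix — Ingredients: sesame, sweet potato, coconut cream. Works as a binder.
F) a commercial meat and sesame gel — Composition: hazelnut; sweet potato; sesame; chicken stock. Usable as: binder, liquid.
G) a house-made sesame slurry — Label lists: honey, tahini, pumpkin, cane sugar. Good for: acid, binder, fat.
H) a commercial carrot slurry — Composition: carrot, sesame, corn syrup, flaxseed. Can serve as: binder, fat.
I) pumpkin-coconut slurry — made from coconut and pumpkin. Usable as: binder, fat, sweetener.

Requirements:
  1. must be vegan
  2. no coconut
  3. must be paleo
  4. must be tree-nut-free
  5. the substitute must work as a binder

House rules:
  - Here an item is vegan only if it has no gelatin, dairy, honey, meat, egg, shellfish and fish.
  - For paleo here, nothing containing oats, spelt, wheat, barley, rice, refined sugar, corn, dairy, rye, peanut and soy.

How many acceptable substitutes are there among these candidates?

A: has lard, so not vegan — reject
B: only avocado; none excluded — valid
C: has whey, so not vegan; has whey, so not paleo — reject
D: only tahini, avocado and lemon juice; none excluded — keep
E: has coconut cream, so not coconut-free — reject
F: has chicken stock, so not vegan; has hazelnut, so not tree-nut-free — out
G: has honey, so not vegan; has cane sugar, so not paleo — reject
H: has corn syrup, so not paleo — out
I: has coconut, so not coconut-free — no

2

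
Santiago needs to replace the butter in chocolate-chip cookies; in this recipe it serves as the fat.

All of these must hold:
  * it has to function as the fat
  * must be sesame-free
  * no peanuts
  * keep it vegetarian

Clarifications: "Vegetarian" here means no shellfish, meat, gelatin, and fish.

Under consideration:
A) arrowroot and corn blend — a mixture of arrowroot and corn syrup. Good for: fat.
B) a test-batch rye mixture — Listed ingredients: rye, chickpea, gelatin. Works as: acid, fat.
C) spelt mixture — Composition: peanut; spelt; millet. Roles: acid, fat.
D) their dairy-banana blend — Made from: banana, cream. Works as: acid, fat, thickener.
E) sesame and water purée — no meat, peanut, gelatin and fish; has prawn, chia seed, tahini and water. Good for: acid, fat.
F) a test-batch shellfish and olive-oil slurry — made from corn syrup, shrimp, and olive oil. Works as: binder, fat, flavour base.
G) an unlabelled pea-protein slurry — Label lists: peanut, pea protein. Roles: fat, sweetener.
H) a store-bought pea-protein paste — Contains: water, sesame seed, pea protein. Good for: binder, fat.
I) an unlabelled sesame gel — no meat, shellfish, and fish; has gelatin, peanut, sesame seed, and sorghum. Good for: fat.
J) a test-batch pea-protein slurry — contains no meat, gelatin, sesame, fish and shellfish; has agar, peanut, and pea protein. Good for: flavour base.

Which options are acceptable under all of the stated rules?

A, D

A: works as a fat, no sesame, vegetarian — keep
B: has gelatin, so not vegetarian — out
C: has peanut, so not peanut-free — reject
D: works as a fat, vegetarian, no sesame — valid
E: has prawn, so not vegetarian; has tahini, so not sesame-free — reject
F: has shrimp, so not vegetarian — out
G: has peanut, so not peanut-free — no
H: has sesame seed, so not sesame-free — no
I: has gelatin, so not vegetarian; has peanut, so not peanut-free (and 1 more) — out
J: not usable as a fat; has peanut, so not peanut-free — no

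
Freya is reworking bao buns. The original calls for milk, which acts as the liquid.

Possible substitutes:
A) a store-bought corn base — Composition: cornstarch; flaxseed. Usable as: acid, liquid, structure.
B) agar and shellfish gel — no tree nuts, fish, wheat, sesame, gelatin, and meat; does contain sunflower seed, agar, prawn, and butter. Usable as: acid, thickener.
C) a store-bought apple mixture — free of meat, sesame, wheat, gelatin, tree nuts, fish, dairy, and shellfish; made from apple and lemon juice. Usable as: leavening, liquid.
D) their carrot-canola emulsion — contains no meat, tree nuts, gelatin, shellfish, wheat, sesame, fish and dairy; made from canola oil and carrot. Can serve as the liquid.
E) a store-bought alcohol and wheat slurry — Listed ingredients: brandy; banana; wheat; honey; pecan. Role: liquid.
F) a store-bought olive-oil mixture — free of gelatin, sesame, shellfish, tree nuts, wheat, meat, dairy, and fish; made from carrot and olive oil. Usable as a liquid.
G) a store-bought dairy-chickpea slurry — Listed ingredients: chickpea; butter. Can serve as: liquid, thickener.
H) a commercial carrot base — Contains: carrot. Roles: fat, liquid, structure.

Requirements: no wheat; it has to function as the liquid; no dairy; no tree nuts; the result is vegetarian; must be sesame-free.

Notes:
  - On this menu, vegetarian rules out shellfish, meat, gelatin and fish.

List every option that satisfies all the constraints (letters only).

A: only cornstarch and flaxseed; none excluded — OK
B: not usable as a liquid; has prawn, so not vegetarian (and 1 more) — reject
C: all constraints satisfied — valid
D: vegetarian, no sesame — OK
E: has wheat, so not wheat-free; has pecan, so not tree-nut-free — reject
F: vegetarian, no wheat — valid
G: has butter, so not dairy-free — out
H: only carrot; none excluded — OK

A, C, D, F, H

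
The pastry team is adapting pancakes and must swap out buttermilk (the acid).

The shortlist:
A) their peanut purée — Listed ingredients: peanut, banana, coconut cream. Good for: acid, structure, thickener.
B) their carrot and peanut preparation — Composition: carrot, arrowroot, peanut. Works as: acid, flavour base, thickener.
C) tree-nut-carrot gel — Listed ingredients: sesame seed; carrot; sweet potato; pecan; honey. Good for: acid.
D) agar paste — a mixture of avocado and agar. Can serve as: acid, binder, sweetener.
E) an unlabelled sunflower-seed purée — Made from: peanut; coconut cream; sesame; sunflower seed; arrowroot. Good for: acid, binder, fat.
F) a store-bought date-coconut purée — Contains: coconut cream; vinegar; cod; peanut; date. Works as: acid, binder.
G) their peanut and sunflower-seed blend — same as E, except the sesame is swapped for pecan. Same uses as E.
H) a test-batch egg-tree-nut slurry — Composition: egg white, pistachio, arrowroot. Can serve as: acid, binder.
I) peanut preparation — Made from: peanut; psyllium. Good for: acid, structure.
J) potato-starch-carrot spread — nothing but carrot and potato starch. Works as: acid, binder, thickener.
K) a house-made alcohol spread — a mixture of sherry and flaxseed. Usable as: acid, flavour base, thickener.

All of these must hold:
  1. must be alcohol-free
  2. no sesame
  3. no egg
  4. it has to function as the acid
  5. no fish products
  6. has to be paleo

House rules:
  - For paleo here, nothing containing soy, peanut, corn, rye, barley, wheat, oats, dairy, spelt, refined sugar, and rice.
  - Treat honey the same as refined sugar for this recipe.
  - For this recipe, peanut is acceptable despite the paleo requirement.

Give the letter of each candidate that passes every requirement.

A, B, D, G, I, J

A: peanut is permitted under the paleo carve-out; nothing else excluded — keep
B: peanut is permitted under the paleo carve-out; nothing else excluded — keep
C: has honey, so not paleo; has sesame seed, so not sesame-free — out
D: all constraints satisfied — OK
E: has sesame, so not sesame-free — reject
F: has cod, so not fish-free — reject
G: peanut is permitted under the paleo carve-out; nothing else excluded — valid
H: has egg white, so not egg-free — no
I: peanut is permitted under the paleo carve-out; nothing else excluded — keep
J: no fish, no egg — keep
K: has sherry, so not alcohol-free — no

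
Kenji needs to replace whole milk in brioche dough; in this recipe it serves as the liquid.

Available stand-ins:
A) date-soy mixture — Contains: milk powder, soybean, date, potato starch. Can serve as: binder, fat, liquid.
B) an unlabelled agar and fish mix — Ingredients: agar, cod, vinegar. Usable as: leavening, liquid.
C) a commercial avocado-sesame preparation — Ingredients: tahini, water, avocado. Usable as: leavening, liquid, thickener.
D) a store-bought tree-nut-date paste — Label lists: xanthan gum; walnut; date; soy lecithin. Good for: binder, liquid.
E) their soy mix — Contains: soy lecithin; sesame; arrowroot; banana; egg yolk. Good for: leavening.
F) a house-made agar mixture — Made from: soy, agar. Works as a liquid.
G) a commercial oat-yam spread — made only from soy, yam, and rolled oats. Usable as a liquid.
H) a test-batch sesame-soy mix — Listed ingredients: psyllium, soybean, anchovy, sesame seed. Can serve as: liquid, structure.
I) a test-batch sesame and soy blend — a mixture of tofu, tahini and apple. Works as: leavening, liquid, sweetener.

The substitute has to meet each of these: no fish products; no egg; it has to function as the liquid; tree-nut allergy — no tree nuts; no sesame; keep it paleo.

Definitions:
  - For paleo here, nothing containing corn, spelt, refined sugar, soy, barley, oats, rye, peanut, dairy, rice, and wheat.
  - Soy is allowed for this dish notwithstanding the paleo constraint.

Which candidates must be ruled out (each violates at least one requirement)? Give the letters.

A: has milk powder, so not paleo — reject
B: has cod, so not fish-free — out
C: has tahini, so not sesame-free — out
D: has walnut, so not tree-nut-free — no
E: not usable as a liquid; has sesame, so not sesame-free (and 1 more) — no
F: soy is permitted under the paleo carve-out; nothing else excluded — keep
G: has rolled oats, so not paleo — reject
H: has anchovy, so not fish-free; has sesame seed, so not sesame-free — no
I: has tahini, so not sesame-free — reject

A, B, C, D, E, G, H, I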